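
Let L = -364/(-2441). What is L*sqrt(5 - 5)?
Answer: 0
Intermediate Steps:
L = 364/2441 (L = -364*(-1/2441) = 364/2441 ≈ 0.14912)
L*sqrt(5 - 5) = 364*sqrt(5 - 5)/2441 = 364*sqrt(0)/2441 = (364/2441)*0 = 0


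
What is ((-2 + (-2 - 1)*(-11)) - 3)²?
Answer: 784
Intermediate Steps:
((-2 + (-2 - 1)*(-11)) - 3)² = ((-2 - 3*(-11)) - 3)² = ((-2 + 33) - 3)² = (31 - 3)² = 28² = 784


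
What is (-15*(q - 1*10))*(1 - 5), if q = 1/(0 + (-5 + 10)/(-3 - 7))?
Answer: -720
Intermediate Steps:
q = -2 (q = 1/(0 + 5/(-10)) = 1/(0 + 5*(-1/10)) = 1/(0 - 1/2) = 1/(-1/2) = -2)
(-15*(q - 1*10))*(1 - 5) = (-15*(-2 - 1*10))*(1 - 5) = -15*(-2 - 10)*(-4) = -15*(-12)*(-4) = 180*(-4) = -720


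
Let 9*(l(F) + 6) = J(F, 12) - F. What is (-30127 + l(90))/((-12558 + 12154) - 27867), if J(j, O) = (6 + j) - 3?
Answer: 90398/84813 ≈ 1.0659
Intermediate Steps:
J(j, O) = 3 + j
l(F) = -17/3 (l(F) = -6 + ((3 + F) - F)/9 = -6 + (⅑)*3 = -6 + ⅓ = -17/3)
(-30127 + l(90))/((-12558 + 12154) - 27867) = (-30127 - 17/3)/((-12558 + 12154) - 27867) = -90398/(3*(-404 - 27867)) = -90398/3/(-28271) = -90398/3*(-1/28271) = 90398/84813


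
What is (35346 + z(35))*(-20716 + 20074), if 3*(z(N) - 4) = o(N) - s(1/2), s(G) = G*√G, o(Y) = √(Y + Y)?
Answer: -22694700 - 214*√70 + 107*√2/2 ≈ -2.2696e+7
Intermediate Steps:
o(Y) = √2*√Y (o(Y) = √(2*Y) = √2*√Y)
s(G) = G^(3/2)
z(N) = 4 - √2/12 + √2*√N/3 (z(N) = 4 + (√2*√N - (1/2)^(3/2))/3 = 4 + (√2*√N - (½)^(3/2))/3 = 4 + (√2*√N - √2/4)/3 = 4 + (-√2/4 + √2*√N)/3 = 4 + (-√2/12 + √2*√N/3) = 4 - √2/12 + √2*√N/3)
(35346 + z(35))*(-20716 + 20074) = (35346 + (4 - √2/12 + √2*√35/3))*(-20716 + 20074) = (35346 + (4 - √2/12 + √70/3))*(-642) = (35350 - √2/12 + √70/3)*(-642) = -22694700 - 214*√70 + 107*√2/2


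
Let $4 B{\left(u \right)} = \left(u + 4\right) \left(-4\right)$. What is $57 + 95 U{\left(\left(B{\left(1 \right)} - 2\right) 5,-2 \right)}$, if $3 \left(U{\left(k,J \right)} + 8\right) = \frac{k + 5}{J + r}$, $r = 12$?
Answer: $-798$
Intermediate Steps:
$B{\left(u \right)} = -4 - u$ ($B{\left(u \right)} = \frac{\left(u + 4\right) \left(-4\right)}{4} = \frac{\left(4 + u\right) \left(-4\right)}{4} = \frac{-16 - 4 u}{4} = -4 - u$)
$U{\left(k,J \right)} = -8 + \frac{5 + k}{3 \left(12 + J\right)}$ ($U{\left(k,J \right)} = -8 + \frac{\left(k + 5\right) \frac{1}{J + 12}}{3} = -8 + \frac{\left(5 + k\right) \frac{1}{12 + J}}{3} = -8 + \frac{\frac{1}{12 + J} \left(5 + k\right)}{3} = -8 + \frac{5 + k}{3 \left(12 + J\right)}$)
$57 + 95 U{\left(\left(B{\left(1 \right)} - 2\right) 5,-2 \right)} = 57 + 95 \frac{-283 + \left(\left(-4 - 1\right) - 2\right) 5 - -48}{3 \left(12 - 2\right)} = 57 + 95 \frac{-283 + \left(\left(-4 - 1\right) - 2\right) 5 + 48}{3 \cdot 10} = 57 + 95 \cdot \frac{1}{3} \cdot \frac{1}{10} \left(-283 + \left(-5 - 2\right) 5 + 48\right) = 57 + 95 \cdot \frac{1}{3} \cdot \frac{1}{10} \left(-283 - 35 + 48\right) = 57 + 95 \cdot \frac{1}{3} \cdot \frac{1}{10} \left(-270\right) = 57 + 95 \left(-9\right) = 57 - 855 = -798$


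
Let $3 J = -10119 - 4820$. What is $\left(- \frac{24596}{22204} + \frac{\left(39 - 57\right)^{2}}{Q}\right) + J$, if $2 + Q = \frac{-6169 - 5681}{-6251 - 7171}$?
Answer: $- \frac{803476336}{152439} \approx -5270.8$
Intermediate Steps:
$Q = - \frac{2499}{2237}$ ($Q = -2 + \frac{-6169 - 5681}{-6251 - 7171} = -2 - \frac{11850}{-13422} = -2 - - \frac{1975}{2237} = -2 + \frac{1975}{2237} = - \frac{2499}{2237} \approx -1.1171$)
$J = - \frac{14939}{3}$ ($J = \frac{-10119 - 4820}{3} = \frac{1}{3} \left(-14939\right) = - \frac{14939}{3} \approx -4979.7$)
$\left(- \frac{24596}{22204} + \frac{\left(39 - 57\right)^{2}}{Q}\right) + J = \left(- \frac{24596}{22204} + \frac{\left(39 - 57\right)^{2}}{- \frac{2499}{2237}}\right) - \frac{14939}{3} = \left(\left(-24596\right) \frac{1}{22204} + \left(-18\right)^{2} \left(- \frac{2237}{2499}\right)\right) - \frac{14939}{3} = \left(- \frac{473}{427} + 324 \left(- \frac{2237}{2499}\right)\right) - \frac{14939}{3} = \left(- \frac{473}{427} - \frac{241596}{833}\right) - \frac{14939}{3} = - \frac{14793643}{50813} - \frac{14939}{3} = - \frac{803476336}{152439}$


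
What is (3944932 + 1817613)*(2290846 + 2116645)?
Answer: 25398365224595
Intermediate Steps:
(3944932 + 1817613)*(2290846 + 2116645) = 5762545*4407491 = 25398365224595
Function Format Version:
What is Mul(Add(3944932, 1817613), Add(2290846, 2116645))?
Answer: 25398365224595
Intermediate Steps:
Mul(Add(3944932, 1817613), Add(2290846, 2116645)) = Mul(5762545, 4407491) = 25398365224595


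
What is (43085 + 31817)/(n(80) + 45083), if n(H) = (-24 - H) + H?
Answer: 74902/45059 ≈ 1.6623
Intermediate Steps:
n(H) = -24
(43085 + 31817)/(n(80) + 45083) = (43085 + 31817)/(-24 + 45083) = 74902/45059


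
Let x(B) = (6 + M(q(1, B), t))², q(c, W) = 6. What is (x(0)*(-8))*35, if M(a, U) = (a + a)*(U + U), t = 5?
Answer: -4445280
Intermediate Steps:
M(a, U) = 4*U*a (M(a, U) = (2*a)*(2*U) = 4*U*a)
x(B) = 15876 (x(B) = (6 + 4*5*6)² = (6 + 120)² = 126² = 15876)
(x(0)*(-8))*35 = (15876*(-8))*35 = -127008*35 = -4445280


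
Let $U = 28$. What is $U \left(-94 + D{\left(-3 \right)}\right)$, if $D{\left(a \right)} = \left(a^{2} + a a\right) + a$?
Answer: $-2212$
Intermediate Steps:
$D{\left(a \right)} = a + 2 a^{2}$ ($D{\left(a \right)} = \left(a^{2} + a^{2}\right) + a = 2 a^{2} + a = a + 2 a^{2}$)
$U \left(-94 + D{\left(-3 \right)}\right) = 28 \left(-94 - 3 \left(1 + 2 \left(-3\right)\right)\right) = 28 \left(-94 - 3 \left(1 - 6\right)\right) = 28 \left(-94 - -15\right) = 28 \left(-94 + 15\right) = 28 \left(-79\right) = -2212$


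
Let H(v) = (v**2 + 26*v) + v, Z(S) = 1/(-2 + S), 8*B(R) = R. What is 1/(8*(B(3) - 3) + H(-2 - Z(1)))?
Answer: -1/47 ≈ -0.021277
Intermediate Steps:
B(R) = R/8
H(v) = v**2 + 27*v
1/(8*(B(3) - 3) + H(-2 - Z(1))) = 1/(8*((1/8)*3 - 3) + (-2 - 1/(-2 + 1))*(27 + (-2 - 1/(-2 + 1)))) = 1/(8*(3/8 - 3) + (-2 - 1/(-1))*(27 + (-2 - 1/(-1)))) = 1/(8*(-21/8) + (-2 - 1*(-1))*(27 + (-2 - 1*(-1)))) = 1/(-21 + (-2 + 1)*(27 + (-2 + 1))) = 1/(-21 - (27 - 1)) = 1/(-21 - 1*26) = 1/(-21 - 26) = 1/(-47) = -1/47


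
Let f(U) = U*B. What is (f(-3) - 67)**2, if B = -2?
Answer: 3721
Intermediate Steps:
f(U) = -2*U (f(U) = U*(-2) = -2*U)
(f(-3) - 67)**2 = (-2*(-3) - 67)**2 = (6 - 67)**2 = (-61)**2 = 3721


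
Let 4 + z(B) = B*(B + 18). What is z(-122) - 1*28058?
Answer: -15374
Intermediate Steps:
z(B) = -4 + B*(18 + B) (z(B) = -4 + B*(B + 18) = -4 + B*(18 + B))
z(-122) - 1*28058 = (-4 + (-122)² + 18*(-122)) - 1*28058 = (-4 + 14884 - 2196) - 28058 = 12684 - 28058 = -15374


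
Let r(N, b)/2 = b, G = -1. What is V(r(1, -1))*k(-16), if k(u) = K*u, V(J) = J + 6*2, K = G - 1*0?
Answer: 160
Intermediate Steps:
K = -1 (K = -1 - 1*0 = -1 + 0 = -1)
r(N, b) = 2*b
V(J) = 12 + J (V(J) = J + 12 = 12 + J)
k(u) = -u
V(r(1, -1))*k(-16) = (12 + 2*(-1))*(-1*(-16)) = (12 - 2)*16 = 10*16 = 160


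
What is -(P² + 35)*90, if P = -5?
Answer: -5400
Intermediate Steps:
-(P² + 35)*90 = -((-5)² + 35)*90 = -(25 + 35)*90 = -60*90 = -1*5400 = -5400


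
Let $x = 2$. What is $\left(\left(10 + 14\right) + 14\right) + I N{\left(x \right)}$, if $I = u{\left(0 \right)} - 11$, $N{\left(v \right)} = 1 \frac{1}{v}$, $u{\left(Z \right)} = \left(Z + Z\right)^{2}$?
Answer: $\frac{65}{2} \approx 32.5$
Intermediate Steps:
$u{\left(Z \right)} = 4 Z^{2}$ ($u{\left(Z \right)} = \left(2 Z\right)^{2} = 4 Z^{2}$)
$N{\left(v \right)} = \frac{1}{v}$
$I = -11$ ($I = 4 \cdot 0^{2} - 11 = 4 \cdot 0 - 11 = 0 - 11 = -11$)
$\left(\left(10 + 14\right) + 14\right) + I N{\left(x \right)} = \left(\left(10 + 14\right) + 14\right) - \frac{11}{2} = \left(24 + 14\right) - \frac{11}{2} = 38 - \frac{11}{2} = \frac{65}{2}$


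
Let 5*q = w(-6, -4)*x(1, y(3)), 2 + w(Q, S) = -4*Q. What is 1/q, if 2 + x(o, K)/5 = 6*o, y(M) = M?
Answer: 1/88 ≈ 0.011364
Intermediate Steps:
x(o, K) = -10 + 30*o (x(o, K) = -10 + 5*(6*o) = -10 + 30*o)
w(Q, S) = -2 - 4*Q
q = 88 (q = ((-2 - 4*(-6))*(-10 + 30*1))/5 = ((-2 + 24)*(-10 + 30))/5 = (22*20)/5 = (⅕)*440 = 88)
1/q = 1/88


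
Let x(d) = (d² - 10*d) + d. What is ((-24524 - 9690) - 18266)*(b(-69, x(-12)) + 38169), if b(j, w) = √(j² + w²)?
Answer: -2003109120 - 157440*√7585 ≈ -2.0168e+9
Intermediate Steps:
x(d) = d² - 9*d
((-24524 - 9690) - 18266)*(b(-69, x(-12)) + 38169) = ((-24524 - 9690) - 18266)*(√((-69)² + (-12*(-9 - 12))²) + 38169) = (-34214 - 18266)*(√(4761 + (-12*(-21))²) + 38169) = -52480*(√(4761 + 252²) + 38169) = -52480*(√(4761 + 63504) + 38169) = -52480*(√68265 + 38169) = -52480*(3*√7585 + 38169) = -52480*(38169 + 3*√7585) = -2003109120 - 157440*√7585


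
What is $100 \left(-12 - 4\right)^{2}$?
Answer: $25600$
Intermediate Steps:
$100 \left(-12 - 4\right)^{2} = 100 \left(-16\right)^{2} = 100 \cdot 256 = 25600$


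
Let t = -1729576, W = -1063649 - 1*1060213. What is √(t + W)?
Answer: I*√3853438 ≈ 1963.0*I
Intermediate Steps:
W = -2123862 (W = -1063649 - 1060213 = -2123862)
√(t + W) = √(-1729576 - 2123862) = √(-3853438) = I*√3853438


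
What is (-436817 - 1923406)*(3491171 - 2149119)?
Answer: -3167541997596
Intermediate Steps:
(-436817 - 1923406)*(3491171 - 2149119) = -2360223*1342052 = -3167541997596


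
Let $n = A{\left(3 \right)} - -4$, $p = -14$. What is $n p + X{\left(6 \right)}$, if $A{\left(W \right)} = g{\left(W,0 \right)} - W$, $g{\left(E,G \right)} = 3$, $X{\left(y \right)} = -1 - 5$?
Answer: $-62$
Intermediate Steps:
$X{\left(y \right)} = -6$
$A{\left(W \right)} = 3 - W$
$n = 4$ ($n = \left(3 - 3\right) - -4 = \left(3 - 3\right) + 4 = 0 + 4 = 4$)
$n p + X{\left(6 \right)} = 4 \left(-14\right) - 6 = -56 - 6 = -62$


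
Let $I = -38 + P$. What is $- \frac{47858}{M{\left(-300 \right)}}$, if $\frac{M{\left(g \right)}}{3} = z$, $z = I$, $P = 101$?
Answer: $- \frac{47858}{189} \approx -253.22$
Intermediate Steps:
$I = 63$ ($I = -38 + 101 = 63$)
$z = 63$
$M{\left(g \right)} = 189$ ($M{\left(g \right)} = 3 \cdot 63 = 189$)
$- \frac{47858}{M{\left(-300 \right)}} = - \frac{47858}{189}$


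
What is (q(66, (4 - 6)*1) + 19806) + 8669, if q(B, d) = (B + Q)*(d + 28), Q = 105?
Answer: 32921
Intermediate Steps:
q(B, d) = (28 + d)*(105 + B) (q(B, d) = (B + 105)*(d + 28) = (105 + B)*(28 + d) = (28 + d)*(105 + B))
(q(66, (4 - 6)*1) + 19806) + 8669 = ((2940 + 28*66 + 105*((4 - 6)*1) + 66*((4 - 6)*1)) + 19806) + 8669 = ((2940 + 1848 + 105*(-2*1) + 66*(-2*1)) + 19806) + 8669 = ((2940 + 1848 + 105*(-2) + 66*(-2)) + 19806) + 8669 = ((2940 + 1848 - 210 - 132) + 19806) + 8669 = (4446 + 19806) + 8669 = 24252 + 8669 = 32921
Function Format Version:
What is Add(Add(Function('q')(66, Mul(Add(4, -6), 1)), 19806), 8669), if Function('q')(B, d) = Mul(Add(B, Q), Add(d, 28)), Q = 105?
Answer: 32921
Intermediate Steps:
Function('q')(B, d) = Mul(Add(28, d), Add(105, B)) (Function('q')(B, d) = Mul(Add(B, 105), Add(d, 28)) = Mul(Add(105, B), Add(28, d)) = Mul(Add(28, d), Add(105, B)))
Add(Add(Function('q')(66, Mul(Add(4, -6), 1)), 19806), 8669) = Add(Add(Add(2940, Mul(28, 66), Mul(105, Mul(Add(4, -6), 1)), Mul(66, Mul(Add(4, -6), 1))), 19806), 8669) = Add(Add(Add(2940, 1848, Mul(105, Mul(-2, 1)), Mul(66, Mul(-2, 1))), 19806), 8669) = Add(Add(Add(2940, 1848, Mul(105, -2), Mul(66, -2)), 19806), 8669) = Add(Add(Add(2940, 1848, -210, -132), 19806), 8669) = Add(Add(4446, 19806), 8669) = Add(24252, 8669) = 32921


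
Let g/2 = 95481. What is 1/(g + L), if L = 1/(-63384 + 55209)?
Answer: 8175/1561114349 ≈ 5.2366e-6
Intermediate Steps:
g = 190962 (g = 2*95481 = 190962)
L = -1/8175 (L = 1/(-8175) = -1/8175 ≈ -0.00012232)
1/(g + L) = 1/(190962 - 1/8175) = 1/(1561114349/8175) = 8175/1561114349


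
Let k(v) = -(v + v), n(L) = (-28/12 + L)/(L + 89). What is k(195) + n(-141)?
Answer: -30205/78 ≈ -387.24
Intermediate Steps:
n(L) = (-7/3 + L)/(89 + L) (n(L) = (-28*1/12 + L)/(89 + L) = (-7/3 + L)/(89 + L))
k(v) = -2*v
k(195) + n(-141) = -2*195 + (-7/3 - 141)/(89 - 141) = -390 - 430/3/(-52) = -390 - 1/52*(-430/3) = -390 + 215/78 = -30205/78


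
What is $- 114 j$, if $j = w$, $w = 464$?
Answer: $-52896$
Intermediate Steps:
$j = 464$
$- 114 j = \left(-114\right) 464 = -52896$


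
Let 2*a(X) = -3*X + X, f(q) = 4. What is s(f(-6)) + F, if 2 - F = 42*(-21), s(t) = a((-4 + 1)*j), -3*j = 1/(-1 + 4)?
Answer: 2651/3 ≈ 883.67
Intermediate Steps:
j = -⅑ (j = -1/(3*(-1 + 4)) = -⅓/3 = -⅓*⅓ = -⅑ ≈ -0.11111)
a(X) = -X (a(X) = (-3*X + X)/2 = (-2*X)/2 = -X)
s(t) = -⅓ (s(t) = -(-4 + 1)*(-1)/9 = -(-3)*(-1)/9 = -1*⅓ = -⅓)
F = 884 (F = 2 - 42*(-21) = 2 - 1*(-882) = 2 + 882 = 884)
s(f(-6)) + F = -⅓ + 884 = 2651/3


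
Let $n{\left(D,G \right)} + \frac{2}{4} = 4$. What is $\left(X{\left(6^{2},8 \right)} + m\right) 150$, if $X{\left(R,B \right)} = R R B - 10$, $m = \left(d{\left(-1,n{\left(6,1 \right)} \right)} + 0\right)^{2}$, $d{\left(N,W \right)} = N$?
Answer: $1553850$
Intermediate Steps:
$n{\left(D,G \right)} = \frac{7}{2}$ ($n{\left(D,G \right)} = - \frac{1}{2} + 4 = \frac{7}{2}$)
$m = 1$ ($m = \left(-1 + 0\right)^{2} = \left(-1\right)^{2} = 1$)
$X{\left(R,B \right)} = -10 + B R^{2}$ ($X{\left(R,B \right)} = R^{2} B - 10 = B R^{2} - 10 = -10 + B R^{2}$)
$\left(X{\left(6^{2},8 \right)} + m\right) 150 = \left(\left(-10 + 8 \left(6^{2}\right)^{2}\right) + 1\right) 150 = \left(\left(-10 + 8 \cdot 36^{2}\right) + 1\right) 150 = \left(\left(-10 + 8 \cdot 1296\right) + 1\right) 150 = \left(\left(-10 + 10368\right) + 1\right) 150 = \left(10358 + 1\right) 150 = 10359 \cdot 150 = 1553850$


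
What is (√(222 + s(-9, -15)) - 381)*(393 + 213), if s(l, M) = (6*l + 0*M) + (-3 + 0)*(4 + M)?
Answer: -230886 + 606*√201 ≈ -2.2229e+5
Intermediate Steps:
s(l, M) = -12 - 3*M + 6*l (s(l, M) = (6*l + 0) - 3*(4 + M) = 6*l + (-12 - 3*M) = -12 - 3*M + 6*l)
(√(222 + s(-9, -15)) - 381)*(393 + 213) = (√(222 + (-12 - 3*(-15) + 6*(-9))) - 381)*(393 + 213) = (√(222 + (-12 + 45 - 54)) - 381)*606 = (√(222 - 21) - 381)*606 = (√201 - 381)*606 = (-381 + √201)*606 = -230886 + 606*√201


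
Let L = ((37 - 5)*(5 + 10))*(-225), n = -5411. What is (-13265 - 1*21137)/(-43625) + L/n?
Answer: 4897649222/236054875 ≈ 20.748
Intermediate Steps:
L = -108000 (L = (32*15)*(-225) = 480*(-225) = -108000)
(-13265 - 1*21137)/(-43625) + L/n = (-13265 - 1*21137)/(-43625) - 108000/(-5411) = (-13265 - 21137)*(-1/43625) - 108000*(-1/5411) = -34402*(-1/43625) + 108000/5411 = 34402/43625 + 108000/5411 = 4897649222/236054875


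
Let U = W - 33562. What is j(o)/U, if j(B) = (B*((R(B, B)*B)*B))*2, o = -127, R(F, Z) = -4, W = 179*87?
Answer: -16387064/17989 ≈ -910.95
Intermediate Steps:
W = 15573
U = -17989 (U = 15573 - 33562 = -17989)
j(B) = -8*B**3 (j(B) = (B*((-4*B)*B))*2 = (B*(-4*B**2))*2 = -4*B**3*2 = -8*B**3)
j(o)/U = -8*(-127)**3/(-17989) = -8*(-2048383)*(-1/17989) = 16387064*(-1/17989) = -16387064/17989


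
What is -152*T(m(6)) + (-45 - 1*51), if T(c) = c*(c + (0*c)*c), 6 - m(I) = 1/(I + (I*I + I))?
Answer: -1592659/288 ≈ -5530.1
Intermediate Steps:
m(I) = 6 - 1/(I**2 + 2*I) (m(I) = 6 - 1/(I + (I*I + I)) = 6 - 1/(I + (I**2 + I)) = 6 - 1/(I + (I + I**2)) = 6 - 1/(I**2 + 2*I))
T(c) = c**2 (T(c) = c*(c + 0*c) = c*(c + 0) = c*c = c**2)
-152*T(m(6)) + (-45 - 1*51) = -152*(-1 + 6*6**2 + 12*6)**2/(36*(2 + 6)**2) + (-45 - 1*51) = -152*(-1 + 6*36 + 72)**2/2304 + (-45 - 51) = -152*(-1 + 216 + 72)**2/2304 - 96 = -152*((1/6)*(1/8)*287)**2 - 96 = -152*(287/48)**2 - 96 = -152*82369/2304 - 96 = -1565011/288 - 96 = -1592659/288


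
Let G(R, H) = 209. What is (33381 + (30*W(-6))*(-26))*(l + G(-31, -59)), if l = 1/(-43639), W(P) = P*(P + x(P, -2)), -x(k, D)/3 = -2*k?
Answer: -1488282228450/43639 ≈ -3.4104e+7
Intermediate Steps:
x(k, D) = 6*k (x(k, D) = -(-6)*k = 6*k)
W(P) = 7*P² (W(P) = P*(P + 6*P) = P*(7*P) = 7*P²)
l = -1/43639 ≈ -2.2915e-5
(33381 + (30*W(-6))*(-26))*(l + G(-31, -59)) = (33381 + (30*(7*(-6)²))*(-26))*(-1/43639 + 209) = (33381 + (30*(7*36))*(-26))*(9120550/43639) = (33381 + (30*252)*(-26))*(9120550/43639) = (33381 + 7560*(-26))*(9120550/43639) = (33381 - 196560)*(9120550/43639) = -163179*9120550/43639 = -1488282228450/43639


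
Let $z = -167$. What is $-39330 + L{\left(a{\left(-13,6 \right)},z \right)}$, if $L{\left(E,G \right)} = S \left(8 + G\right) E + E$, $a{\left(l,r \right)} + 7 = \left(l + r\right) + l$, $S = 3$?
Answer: $-26478$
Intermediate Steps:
$a{\left(l,r \right)} = -7 + r + 2 l$ ($a{\left(l,r \right)} = -7 + \left(\left(l + r\right) + l\right) = -7 + \left(r + 2 l\right) = -7 + r + 2 l$)
$L{\left(E,G \right)} = E + E \left(24 + 3 G\right)$ ($L{\left(E,G \right)} = 3 \left(8 + G\right) E + E = \left(24 + 3 G\right) E + E = E \left(24 + 3 G\right) + E = E + E \left(24 + 3 G\right)$)
$-39330 + L{\left(a{\left(-13,6 \right)},z \right)} = -39330 + \left(-7 + 6 + 2 \left(-13\right)\right) \left(25 + 3 \left(-167\right)\right) = -39330 + \left(-7 + 6 - 26\right) \left(25 - 501\right) = -39330 - -12852 = -39330 + 12852 = -26478$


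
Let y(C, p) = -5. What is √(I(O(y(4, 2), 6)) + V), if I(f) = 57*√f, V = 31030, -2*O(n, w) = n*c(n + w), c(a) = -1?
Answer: √(124120 + 114*I*√10)/2 ≈ 176.15 + 0.25581*I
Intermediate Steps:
O(n, w) = n/2 (O(n, w) = -n*(-1)/2 = -(-1)*n/2 = n/2)
√(I(O(y(4, 2), 6)) + V) = √(57*√((½)*(-5)) + 31030) = √(57*√(-5/2) + 31030) = √(57*(I*√10/2) + 31030) = √(57*I*√10/2 + 31030) = √(31030 + 57*I*√10/2)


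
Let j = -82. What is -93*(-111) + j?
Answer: 10241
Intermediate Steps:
-93*(-111) + j = -93*(-111) - 82 = 10323 - 82 = 10241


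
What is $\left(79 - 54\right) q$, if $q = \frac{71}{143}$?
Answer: $\frac{1775}{143} \approx 12.413$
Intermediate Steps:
$q = \frac{71}{143}$ ($q = 71 \cdot \frac{1}{143} = \frac{71}{143} \approx 0.4965$)
$\left(79 - 54\right) q = \left(79 - 54\right) \frac{71}{143} = 25 \cdot \frac{71}{143} = \frac{1775}{143}$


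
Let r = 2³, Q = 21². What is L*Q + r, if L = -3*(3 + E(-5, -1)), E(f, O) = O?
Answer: -2638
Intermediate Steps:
Q = 441
L = -6 (L = -3*(3 - 1) = -3*2 = -6)
r = 8
L*Q + r = -6*441 + 8 = -2646 + 8 = -2638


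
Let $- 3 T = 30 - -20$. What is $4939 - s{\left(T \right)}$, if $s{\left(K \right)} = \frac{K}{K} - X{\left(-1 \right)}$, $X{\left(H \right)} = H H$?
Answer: $4939$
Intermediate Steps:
$X{\left(H \right)} = H^{2}$
$T = - \frac{50}{3}$ ($T = - \frac{30 - -20}{3} = - \frac{30 + 20}{3} = \left(- \frac{1}{3}\right) 50 = - \frac{50}{3} \approx -16.667$)
$s{\left(K \right)} = 0$ ($s{\left(K \right)} = \frac{K}{K} - \left(-1\right)^{2} = 1 - 1 = 0$)
$4939 - s{\left(T \right)} = 4939 - 0 = 4939 + 0 = 4939$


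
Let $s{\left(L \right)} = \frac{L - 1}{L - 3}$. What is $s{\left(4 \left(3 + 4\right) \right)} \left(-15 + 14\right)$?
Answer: $- \frac{27}{25} \approx -1.08$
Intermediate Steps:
$s{\left(L \right)} = \frac{-1 + L}{-3 + L}$
$s{\left(4 \left(3 + 4\right) \right)} \left(-15 + 14\right) = \frac{-1 + 4 \left(3 + 4\right)}{-3 + 4 \left(3 + 4\right)} \left(-15 + 14\right) = \frac{-1 + 4 \cdot 7}{-3 + 4 \cdot 7} \left(-1\right) = \frac{-1 + 28}{-3 + 28} \left(-1\right) = \frac{1}{25} \cdot 27 \left(-1\right) = \frac{27}{25} \left(-1\right) = - \frac{27}{25}$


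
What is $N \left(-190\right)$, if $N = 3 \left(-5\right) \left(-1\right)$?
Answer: $-2850$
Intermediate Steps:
$N = 15$ ($N = \left(-15\right) \left(-1\right) = 15$)
$N \left(-190\right) = 15 \left(-190\right) = -2850$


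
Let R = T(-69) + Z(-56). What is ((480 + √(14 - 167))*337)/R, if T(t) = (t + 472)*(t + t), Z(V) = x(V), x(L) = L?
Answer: -16176/5567 - 1011*I*√17/55670 ≈ -2.9057 - 0.074878*I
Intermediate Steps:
Z(V) = V
T(t) = 2*t*(472 + t) (T(t) = (472 + t)*(2*t) = 2*t*(472 + t))
R = -55670 (R = 2*(-69)*(472 - 69) - 56 = 2*(-69)*403 - 56 = -55614 - 56 = -55670)
((480 + √(14 - 167))*337)/R = ((480 + √(14 - 167))*337)/(-55670) = ((480 + √(-153))*337)*(-1/55670) = ((480 + 3*I*√17)*337)*(-1/55670) = (161760 + 1011*I*√17)*(-1/55670) = -16176/5567 - 1011*I*√17/55670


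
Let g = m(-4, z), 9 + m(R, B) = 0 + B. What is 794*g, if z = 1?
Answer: -6352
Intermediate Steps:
m(R, B) = -9 + B (m(R, B) = -9 + (0 + B) = -9 + B)
g = -8 (g = -9 + 1 = -8)
794*g = 794*(-8) = -6352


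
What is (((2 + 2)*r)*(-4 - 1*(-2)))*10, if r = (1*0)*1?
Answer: 0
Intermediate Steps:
r = 0 (r = 0*1 = 0)
(((2 + 2)*r)*(-4 - 1*(-2)))*10 = (((2 + 2)*0)*(-4 - 1*(-2)))*10 = ((4*0)*(-4 + 2))*10 = (0*(-2))*10 = 0*10 = 0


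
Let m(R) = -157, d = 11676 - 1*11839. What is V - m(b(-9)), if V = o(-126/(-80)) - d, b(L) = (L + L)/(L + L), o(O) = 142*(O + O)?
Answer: 7673/10 ≈ 767.30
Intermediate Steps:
o(O) = 284*O (o(O) = 142*(2*O) = 284*O)
b(L) = 1 (b(L) = (2*L)/((2*L)) = (2*L)*(1/(2*L)) = 1)
d = -163 (d = 11676 - 11839 = -163)
V = 6103/10 (V = 284*(-126/(-80)) - 1*(-163) = 284*(-126*(-1/80)) + 163 = 284*(63/40) + 163 = 4473/10 + 163 = 6103/10 ≈ 610.30)
V - m(b(-9)) = 6103/10 - 1*(-157) = 6103/10 + 157 = 7673/10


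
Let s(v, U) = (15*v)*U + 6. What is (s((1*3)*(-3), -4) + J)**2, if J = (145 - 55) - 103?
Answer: 284089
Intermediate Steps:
J = -13 (J = 90 - 103 = -13)
s(v, U) = 6 + 15*U*v (s(v, U) = 15*U*v + 6 = 6 + 15*U*v)
(s((1*3)*(-3), -4) + J)**2 = ((6 + 15*(-4)*((1*3)*(-3))) - 13)**2 = ((6 + 15*(-4)*(3*(-3))) - 13)**2 = ((6 + 15*(-4)*(-9)) - 13)**2 = ((6 + 540) - 13)**2 = (546 - 13)**2 = 533**2 = 284089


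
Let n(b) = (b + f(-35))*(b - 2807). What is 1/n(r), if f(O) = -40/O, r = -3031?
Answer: 1/17688306 ≈ 5.6535e-8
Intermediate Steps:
n(b) = (-2807 + b)*(8/7 + b) (n(b) = (b - 40/(-35))*(b - 2807) = (b - 40*(-1/35))*(-2807 + b) = (b + 8/7)*(-2807 + b) = (8/7 + b)*(-2807 + b) = (-2807 + b)*(8/7 + b))
1/n(r) = 1/(-3208 + (-3031)² - 19641/7*(-3031)) = 1/(-3208 + 9186961 + 8504553) = 1/17688306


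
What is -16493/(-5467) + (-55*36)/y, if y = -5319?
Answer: 10950103/3230997 ≈ 3.3891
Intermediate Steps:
-16493/(-5467) + (-55*36)/y = -16493/(-5467) - 55*36/(-5319) = -16493*(-1/5467) - 1980*(-1/5319) = 16493/5467 + 220/591 = 10950103/3230997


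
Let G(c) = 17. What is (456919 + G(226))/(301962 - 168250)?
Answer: 57117/16714 ≈ 3.4173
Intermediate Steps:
(456919 + G(226))/(301962 - 168250) = (456919 + 17)/(301962 - 168250) = 456936/133712 = 456936*(1/133712) = 57117/16714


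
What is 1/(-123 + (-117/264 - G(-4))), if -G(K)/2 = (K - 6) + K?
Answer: -88/13327 ≈ -0.0066031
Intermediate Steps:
G(K) = 12 - 4*K (G(K) = -2*((K - 6) + K) = -2*((-6 + K) + K) = -2*(-6 + 2*K) = 12 - 4*K)
1/(-123 + (-117/264 - G(-4))) = 1/(-123 + (-117/264 - (12 - 4*(-4)))) = 1/(-123 + (-117*1/264 - (12 + 16))) = 1/(-123 + (-39/88 - 1*28)) = 1/(-123 + (-39/88 - 28)) = 1/(-123 - 2503/88) = 1/(-13327/88) = -88/13327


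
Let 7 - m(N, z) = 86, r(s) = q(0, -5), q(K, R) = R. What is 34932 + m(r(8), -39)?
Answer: 34853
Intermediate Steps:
r(s) = -5
m(N, z) = -79 (m(N, z) = 7 - 1*86 = 7 - 86 = -79)
34932 + m(r(8), -39) = 34932 - 79 = 34853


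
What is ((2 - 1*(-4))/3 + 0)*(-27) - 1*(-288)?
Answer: 234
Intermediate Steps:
((2 - 1*(-4))/3 + 0)*(-27) - 1*(-288) = ((2 + 4)*(1/3) + 0)*(-27) + 288 = (6*(1/3) + 0)*(-27) + 288 = (2 + 0)*(-27) + 288 = 2*(-27) + 288 = -54 + 288 = 234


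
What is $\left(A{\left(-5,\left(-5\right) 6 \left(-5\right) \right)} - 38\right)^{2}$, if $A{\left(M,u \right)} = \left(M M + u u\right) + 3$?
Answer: $505800100$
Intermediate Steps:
$A{\left(M,u \right)} = 3 + M^{2} + u^{2}$ ($A{\left(M,u \right)} = \left(M^{2} + u^{2}\right) + 3 = 3 + M^{2} + u^{2}$)
$\left(A{\left(-5,\left(-5\right) 6 \left(-5\right) \right)} - 38\right)^{2} = \left(\left(3 + \left(-5\right)^{2} + \left(\left(-5\right) 6 \left(-5\right)\right)^{2}\right) - 38\right)^{2} = \left(\left(3 + 25 + \left(\left(-30\right) \left(-5\right)\right)^{2}\right) - 38\right)^{2} = \left(\left(3 + 25 + 150^{2}\right) - 38\right)^{2} = \left(\left(3 + 25 + 22500\right) - 38\right)^{2} = \left(22528 - 38\right)^{2} = 22490^{2} = 505800100$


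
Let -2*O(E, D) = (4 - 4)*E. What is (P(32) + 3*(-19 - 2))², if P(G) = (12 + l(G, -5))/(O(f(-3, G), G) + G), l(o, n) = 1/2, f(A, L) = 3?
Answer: 16056049/4096 ≈ 3919.9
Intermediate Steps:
l(o, n) = ½
O(E, D) = 0 (O(E, D) = -(4 - 4)*E/2 = -0*E = -½*0 = 0)
P(G) = 25/(2*G) (P(G) = (12 + ½)/(0 + G) = 25/(2*G))
(P(32) + 3*(-19 - 2))² = ((25/2)/32 + 3*(-19 - 2))² = ((25/2)*(1/32) + 3*(-21))² = (25/64 - 63)² = (-4007/64)² = 16056049/4096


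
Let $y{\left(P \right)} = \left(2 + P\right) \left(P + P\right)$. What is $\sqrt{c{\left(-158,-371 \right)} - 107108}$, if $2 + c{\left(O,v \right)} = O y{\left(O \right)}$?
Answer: $i \sqrt{7895878} \approx 2810.0 i$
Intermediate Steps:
$y{\left(P \right)} = 2 P \left(2 + P\right)$ ($y{\left(P \right)} = \left(2 + P\right) 2 P = 2 P \left(2 + P\right)$)
$c{\left(O,v \right)} = -2 + 2 O^{2} \left(2 + O\right)$ ($c{\left(O,v \right)} = -2 + O 2 O \left(2 + O\right) = -2 + 2 O^{2} \left(2 + O\right)$)
$\sqrt{c{\left(-158,-371 \right)} - 107108} = \sqrt{\left(-2 + 2 \left(-158\right)^{2} \left(2 - 158\right)\right) - 107108} = \sqrt{\left(-2 + 2 \cdot 24964 \left(-156\right)\right) + \left(-155844 + 48736\right)} = \sqrt{\left(-2 - 7788768\right) - 107108} = \sqrt{-7788770 - 107108} = \sqrt{-7895878} = i \sqrt{7895878}$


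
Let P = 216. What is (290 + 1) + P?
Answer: 507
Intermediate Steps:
(290 + 1) + P = (290 + 1) + 216 = 291 + 216 = 507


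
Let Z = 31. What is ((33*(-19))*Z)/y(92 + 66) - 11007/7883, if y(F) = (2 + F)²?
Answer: -435001071/201804800 ≈ -2.1556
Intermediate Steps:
((33*(-19))*Z)/y(92 + 66) - 11007/7883 = ((33*(-19))*31)/((2 + (92 + 66))²) - 11007/7883 = (-627*31)/((2 + 158)²) - 11007*1/7883 = -19437/(160²) - 11007/7883 = -19437/25600 - 11007/7883 = -435001071/201804800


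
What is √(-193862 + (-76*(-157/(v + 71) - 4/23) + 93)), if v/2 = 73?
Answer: 5*I*√193004101157/4991 ≈ 440.11*I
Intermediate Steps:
v = 146 (v = 2*73 = 146)
√(-193862 + (-76*(-157/(v + 71) - 4/23) + 93)) = √(-193862 + (-76*(-157/(146 + 71) - 4/23) + 93)) = √(-193862 + (-76*(-157/217 - 4*1/23) + 93)) = √(-193862 + (-76*(-157*1/217 - 4/23) + 93)) = √(-193862 + (-76*(-157/217 - 4/23) + 93)) = √(-193862 + (-76*(-4479/4991) + 93)) = √(-193862 + (340404/4991 + 93)) = √(-193862 + 804567/4991) = √(-966760675/4991) = 5*I*√193004101157/4991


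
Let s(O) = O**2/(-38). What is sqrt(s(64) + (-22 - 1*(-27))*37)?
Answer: 3*sqrt(3097)/19 ≈ 8.7870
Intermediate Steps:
s(O) = -O**2/38 (s(O) = O**2*(-1/38) = -O**2/38)
sqrt(s(64) + (-22 - 1*(-27))*37) = sqrt(-1/38*64**2 + (-22 - 1*(-27))*37) = sqrt(-1/38*4096 + (-22 + 27)*37) = sqrt(-2048/19 + 5*37) = sqrt(-2048/19 + 185) = sqrt(1467/19) = 3*sqrt(3097)/19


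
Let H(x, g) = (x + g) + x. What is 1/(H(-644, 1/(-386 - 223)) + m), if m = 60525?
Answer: 609/36075332 ≈ 1.6881e-5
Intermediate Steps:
H(x, g) = g + 2*x (H(x, g) = (g + x) + x = g + 2*x)
1/(H(-644, 1/(-386 - 223)) + m) = 1/((1/(-386 - 223) + 2*(-644)) + 60525) = 1/((1/(-609) - 1288) + 60525) = 1/((-1/609 - 1288) + 60525) = 1/(-784393/609 + 60525) = 1/(36075332/609) = 609/36075332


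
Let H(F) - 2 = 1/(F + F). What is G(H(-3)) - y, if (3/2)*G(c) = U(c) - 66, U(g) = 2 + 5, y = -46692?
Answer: 139958/3 ≈ 46653.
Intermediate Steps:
H(F) = 2 + 1/(2*F) (H(F) = 2 + 1/(F + F) = 2 + 1/(2*F))
U(g) = 7
G(c) = -118/3 (G(c) = 2*(7 - 66)/3 = (⅔)*(-59) = -118/3)
G(H(-3)) - y = -118/3 - 1*(-46692) = -118/3 + 46692 = 139958/3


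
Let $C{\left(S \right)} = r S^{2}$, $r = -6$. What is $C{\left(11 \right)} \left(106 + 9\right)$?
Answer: $-83490$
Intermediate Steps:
$C{\left(S \right)} = - 6 S^{2}$
$C{\left(11 \right)} \left(106 + 9\right) = - 6 \cdot 11^{2} \left(106 + 9\right) = \left(-6\right) 121 \cdot 115 = \left(-726\right) 115 = -83490$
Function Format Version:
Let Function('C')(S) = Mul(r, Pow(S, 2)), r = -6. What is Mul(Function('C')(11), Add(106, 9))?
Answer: -83490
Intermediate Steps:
Function('C')(S) = Mul(-6, Pow(S, 2))
Mul(Function('C')(11), Add(106, 9)) = Mul(Mul(-6, Pow(11, 2)), Add(106, 9)) = Mul(Mul(-6, 121), 115) = Mul(-726, 115) = -83490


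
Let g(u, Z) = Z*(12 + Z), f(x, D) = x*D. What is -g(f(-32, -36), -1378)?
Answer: -1882348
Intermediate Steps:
f(x, D) = D*x
-g(f(-32, -36), -1378) = -(-1378)*(12 - 1378) = -(-1378)*(-1366) = -1*1882348 = -1882348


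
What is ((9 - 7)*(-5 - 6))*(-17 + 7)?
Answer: 220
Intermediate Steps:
((9 - 7)*(-5 - 6))*(-17 + 7) = (2*(-11))*(-10) = -22*(-10) = 220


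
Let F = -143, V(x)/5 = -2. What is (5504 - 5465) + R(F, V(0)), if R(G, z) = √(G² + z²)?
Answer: 39 + √20549 ≈ 182.35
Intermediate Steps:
V(x) = -10 (V(x) = 5*(-2) = -10)
(5504 - 5465) + R(F, V(0)) = (5504 - 5465) + √((-143)² + (-10)²) = 39 + √(20449 + 100) = 39 + √20549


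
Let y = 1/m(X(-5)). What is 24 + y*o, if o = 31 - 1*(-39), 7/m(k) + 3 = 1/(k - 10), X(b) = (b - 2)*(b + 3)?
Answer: -7/2 ≈ -3.5000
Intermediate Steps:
X(b) = (-2 + b)*(3 + b)
m(k) = 7/(-3 + 1/(-10 + k)) (m(k) = 7/(-3 + 1/(k - 10)) = 7/(-3 + 1/(-10 + k)))
o = 70 (o = 31 + 39 = 70)
y = -11/28 (y = 1/(7*(10 - (-6 - 5 + (-5)**2))/(-31 + 3*(-6 - 5 + (-5)**2))) = 1/(7*(10 - (-6 - 5 + 25))/(-31 + 3*(-6 - 5 + 25))) = 1/(7*(10 - 1*14)/(-31 + 3*14)) = 1/(7*(10 - 14)/(-31 + 42)) = 1/(7*(-4)/11) = 1/(7*(1/11)*(-4)) = 1/(-28/11) = -11/28 ≈ -0.39286)
24 + y*o = 24 - 11/28*70 = 24 - 55/2 = -7/2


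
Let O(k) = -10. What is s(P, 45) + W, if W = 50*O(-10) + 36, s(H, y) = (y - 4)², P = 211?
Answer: 1217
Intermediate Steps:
s(H, y) = (-4 + y)²
W = -464 (W = 50*(-10) + 36 = -500 + 36 = -464)
s(P, 45) + W = (-4 + 45)² - 464 = 41² - 464 = 1681 - 464 = 1217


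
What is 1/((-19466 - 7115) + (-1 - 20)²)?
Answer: -1/26140 ≈ -3.8256e-5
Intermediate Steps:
1/((-19466 - 7115) + (-1 - 20)²) = 1/(-26581 + (-21)²) = 1/(-26581 + 441) = 1/(-26140) = -1/26140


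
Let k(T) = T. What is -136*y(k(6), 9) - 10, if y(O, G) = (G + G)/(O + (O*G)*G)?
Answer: -614/41 ≈ -14.976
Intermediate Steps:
y(O, G) = 2*G/(O + O*G²) (y(O, G) = (2*G)/(O + (G*O)*G) = (2*G)/(O + O*G²) = 2*G/(O + O*G²))
-136*y(k(6), 9) - 10 = -272*9/(6*(1 + 9²)) - 10 = -272*9/(6*(1 + 81)) - 10 = -272*9/(6*82) - 10 = -136*3/82 - 10 = -204/41 - 10 = -614/41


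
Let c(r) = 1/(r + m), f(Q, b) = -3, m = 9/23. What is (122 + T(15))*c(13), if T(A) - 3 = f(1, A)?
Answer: 1403/154 ≈ 9.1104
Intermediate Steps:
m = 9/23 (m = 9*(1/23) = 9/23 ≈ 0.39130)
c(r) = 1/(9/23 + r) (c(r) = 1/(r + 9/23) = 1/(9/23 + r))
T(A) = 0 (T(A) = 3 - 3 = 0)
(122 + T(15))*c(13) = (122 + 0)*(23/(9 + 23*13)) = 122*(23/(9 + 299)) = 122*(23/308) = 1403/154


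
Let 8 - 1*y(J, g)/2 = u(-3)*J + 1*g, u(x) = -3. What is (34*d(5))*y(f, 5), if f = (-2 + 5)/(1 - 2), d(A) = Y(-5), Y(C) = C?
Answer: 2040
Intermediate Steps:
d(A) = -5
f = -3 (f = 3/(-1) = 3*(-1) = -3)
y(J, g) = 16 - 2*g + 6*J (y(J, g) = 16 - 2*(-3*J + 1*g) = 16 - 2*(-3*J + g) = 16 - 2*(g - 3*J) = 16 + (-2*g + 6*J) = 16 - 2*g + 6*J)
(34*d(5))*y(f, 5) = (34*(-5))*(16 - 2*5 + 6*(-3)) = -170*(16 - 10 - 18) = -170*(-12) = 2040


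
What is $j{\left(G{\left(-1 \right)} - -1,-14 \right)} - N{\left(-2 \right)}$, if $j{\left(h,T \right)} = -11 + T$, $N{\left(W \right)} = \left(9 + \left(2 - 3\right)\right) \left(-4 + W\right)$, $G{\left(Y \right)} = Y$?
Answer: $23$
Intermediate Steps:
$N{\left(W \right)} = -32 + 8 W$ ($N{\left(W \right)} = \left(9 - 1\right) \left(-4 + W\right) = 8 \left(-4 + W\right) = -32 + 8 W$)
$j{\left(G{\left(-1 \right)} - -1,-14 \right)} - N{\left(-2 \right)} = \left(-11 - 14\right) - \left(-32 + 8 \left(-2\right)\right) = -25 - \left(-32 - 16\right) = -25 - -48 = -25 + 48 = 23$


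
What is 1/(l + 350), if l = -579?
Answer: -1/229 ≈ -0.0043668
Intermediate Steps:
1/(l + 350) = 1/(-579 + 350) = 1/(-229) = -1/229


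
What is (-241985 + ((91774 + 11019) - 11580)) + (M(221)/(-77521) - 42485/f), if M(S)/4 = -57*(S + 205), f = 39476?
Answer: -461394797719669/3060218996 ≈ -1.5077e+5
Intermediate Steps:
M(S) = -46740 - 228*S (M(S) = 4*(-57*(S + 205)) = 4*(-57*(205 + S)) = 4*(-11685 - 57*S) = -46740 - 228*S)
(-241985 + ((91774 + 11019) - 11580)) + (M(221)/(-77521) - 42485/f) = (-241985 + ((91774 + 11019) - 11580)) + ((-46740 - 228*221)/(-77521) - 42485/39476) = (-241985 + (102793 - 11580)) + ((-46740 - 50388)*(-1/77521) - 42485*1/39476) = (-241985 + 91213) + (-97128*(-1/77521) - 42485/39476) = -150772 + (97128/77521 - 42485/39476) = -150772 + 540745243/3060218996 = -461394797719669/3060218996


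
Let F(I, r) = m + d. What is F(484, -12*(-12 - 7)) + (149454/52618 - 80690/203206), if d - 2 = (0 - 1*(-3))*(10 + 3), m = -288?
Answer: -653718060993/2673073327 ≈ -244.56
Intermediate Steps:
d = 41 (d = 2 + (0 - 1*(-3))*(10 + 3) = 2 + (0 + 3)*13 = 2 + 3*13 = 2 + 39 = 41)
F(I, r) = -247 (F(I, r) = -288 + 41 = -247)
F(484, -12*(-12 - 7)) + (149454/52618 - 80690/203206) = -247 + (149454/52618 - 80690/203206) = -247 + (149454*(1/52618) - 80690*1/203206) = -247 + (74727/26309 - 40345/101603) = -247 + 6531050776/2673073327 = -653718060993/2673073327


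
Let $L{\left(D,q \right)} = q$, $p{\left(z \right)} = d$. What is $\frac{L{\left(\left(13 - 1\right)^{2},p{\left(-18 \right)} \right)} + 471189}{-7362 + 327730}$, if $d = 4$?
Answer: $\frac{471193}{320368} \approx 1.4708$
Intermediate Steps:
$p{\left(z \right)} = 4$
$\frac{L{\left(\left(13 - 1\right)^{2},p{\left(-18 \right)} \right)} + 471189}{-7362 + 327730} = \frac{4 + 471189}{-7362 + 327730} = \frac{471193}{320368}$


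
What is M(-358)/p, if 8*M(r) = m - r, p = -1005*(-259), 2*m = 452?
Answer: 73/260295 ≈ 0.00028045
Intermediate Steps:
m = 226 (m = (1/2)*452 = 226)
p = 260295
M(r) = 113/4 - r/8 (M(r) = (226 - r)/8 = 113/4 - r/8)
M(-358)/p = (113/4 - 1/8*(-358))/260295 = (113/4 + 179/4)*(1/260295) = 73*(1/260295) = 73/260295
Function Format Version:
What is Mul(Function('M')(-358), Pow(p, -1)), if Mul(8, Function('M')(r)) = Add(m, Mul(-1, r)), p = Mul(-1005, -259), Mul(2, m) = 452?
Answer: Rational(73, 260295) ≈ 0.00028045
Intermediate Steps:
m = 226 (m = Mul(Rational(1, 2), 452) = 226)
p = 260295
Function('M')(r) = Add(Rational(113, 4), Mul(Rational(-1, 8), r)) (Function('M')(r) = Mul(Rational(1, 8), Add(226, Mul(-1, r))) = Add(Rational(113, 4), Mul(Rational(-1, 8), r)))
Mul(Function('M')(-358), Pow(p, -1)) = Mul(Add(Rational(113, 4), Mul(Rational(-1, 8), -358)), Pow(260295, -1)) = Mul(Add(Rational(113, 4), Rational(179, 4)), Rational(1, 260295)) = Mul(73, Rational(1, 260295)) = Rational(73, 260295)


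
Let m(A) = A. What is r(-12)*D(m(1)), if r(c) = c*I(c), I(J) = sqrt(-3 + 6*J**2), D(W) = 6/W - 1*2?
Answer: -48*sqrt(861) ≈ -1408.5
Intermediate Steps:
D(W) = -2 + 6/W (D(W) = 6/W - 2 = -2 + 6/W)
r(c) = c*sqrt(-3 + 6*c**2)
r(-12)*D(m(1)) = (-12*sqrt(-3 + 6*(-12)**2))*(-2 + 6/1) = (-12*sqrt(-3 + 6*144))*(-2 + 6*1) = (-12*sqrt(-3 + 864))*(-2 + 6) = -12*sqrt(861)*4 = -48*sqrt(861)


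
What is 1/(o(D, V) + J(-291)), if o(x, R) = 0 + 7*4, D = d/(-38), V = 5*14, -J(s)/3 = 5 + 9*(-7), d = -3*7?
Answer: 1/202 ≈ 0.0049505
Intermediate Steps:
d = -21
J(s) = 174 (J(s) = -3*(5 + 9*(-7)) = -3*(5 - 63) = -3*(-58) = 174)
V = 70
D = 21/38 (D = -21/(-38) = -21*(-1/38) = 21/38 ≈ 0.55263)
o(x, R) = 28 (o(x, R) = 0 + 28 = 28)
1/(o(D, V) + J(-291)) = 1/(28 + 174) = 1/202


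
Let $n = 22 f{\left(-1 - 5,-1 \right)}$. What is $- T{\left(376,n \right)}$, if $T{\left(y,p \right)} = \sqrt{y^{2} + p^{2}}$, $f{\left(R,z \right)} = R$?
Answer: $- 20 \sqrt{397} \approx -398.5$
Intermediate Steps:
$n = -132$ ($n = 22 \left(-1 - 5\right) = 22 \left(-6\right) = -132$)
$T{\left(y,p \right)} = \sqrt{p^{2} + y^{2}}$
$- T{\left(376,n \right)} = - \sqrt{\left(-132\right)^{2} + 376^{2}} = - \sqrt{17424 + 141376} = - \sqrt{158800} = - 20 \sqrt{397}$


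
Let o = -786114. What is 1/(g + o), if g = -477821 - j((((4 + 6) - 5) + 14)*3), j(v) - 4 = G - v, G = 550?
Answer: -1/1264432 ≈ -7.9087e-7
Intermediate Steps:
j(v) = 554 - v (j(v) = 4 + (550 - v) = 554 - v)
g = -478318 (g = -477821 - (554 - (((4 + 6) - 5) + 14)*3) = -477821 - (554 - ((10 - 5) + 14)*3) = -477821 - (554 - (5 + 14)*3) = -477821 - (554 - 19*3) = -477821 - (554 - 1*57) = -477821 - (554 - 57) = -477821 - 1*497 = -477821 - 497 = -478318)
1/(g + o) = 1/(-478318 - 786114) = 1/(-1264432) = -1/1264432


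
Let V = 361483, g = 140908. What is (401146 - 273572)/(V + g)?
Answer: 127574/502391 ≈ 0.25393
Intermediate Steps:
(401146 - 273572)/(V + g) = (401146 - 273572)/(361483 + 140908) = 127574/502391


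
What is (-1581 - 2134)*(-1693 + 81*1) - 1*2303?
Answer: 5986277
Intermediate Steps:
(-1581 - 2134)*(-1693 + 81*1) - 1*2303 = -3715*(-1693 + 81) - 2303 = -3715*(-1612) - 2303 = 5988580 - 2303 = 5986277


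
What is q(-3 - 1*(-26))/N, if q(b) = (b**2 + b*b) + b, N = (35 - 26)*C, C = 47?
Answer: 23/9 ≈ 2.5556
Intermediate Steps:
N = 423 (N = (35 - 26)*47 = 9*47 = 423)
q(b) = b + 2*b**2 (q(b) = (b**2 + b**2) + b = 2*b**2 + b = b + 2*b**2)
q(-3 - 1*(-26))/N = ((-3 - 1*(-26))*(1 + 2*(-3 - 1*(-26))))/423 = ((-3 + 26)*(1 + 2*(-3 + 26)))*(1/423) = (23*(1 + 2*23))*(1/423) = (23*(1 + 46))*(1/423) = (23*47)*(1/423) = 1081*(1/423) = 23/9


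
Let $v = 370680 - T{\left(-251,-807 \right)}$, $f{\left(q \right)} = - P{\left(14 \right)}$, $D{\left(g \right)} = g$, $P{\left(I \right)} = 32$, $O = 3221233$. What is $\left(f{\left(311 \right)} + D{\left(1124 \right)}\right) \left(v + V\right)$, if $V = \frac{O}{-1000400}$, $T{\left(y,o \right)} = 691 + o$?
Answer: $\frac{101266919526591}{250100} \approx 4.0491 \cdot 10^{8}$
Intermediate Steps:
$f{\left(q \right)} = -32$ ($f{\left(q \right)} = \left(-1\right) 32 = -32$)
$v = 370796$ ($v = 370680 - \left(691 - 807\right) = 370680 - -116 = 370680 + 116 = 370796$)
$V = - \frac{3221233}{1000400}$ ($V = \frac{3221233}{-1000400} = 3221233 \left(- \frac{1}{1000400}\right) = - \frac{3221233}{1000400} \approx -3.2199$)
$\left(f{\left(311 \right)} + D{\left(1124 \right)}\right) \left(v + V\right) = \left(-32 + 1124\right) \left(370796 - \frac{3221233}{1000400}\right) = 1092 \cdot \frac{370941097167}{1000400} = \frac{101266919526591}{250100}$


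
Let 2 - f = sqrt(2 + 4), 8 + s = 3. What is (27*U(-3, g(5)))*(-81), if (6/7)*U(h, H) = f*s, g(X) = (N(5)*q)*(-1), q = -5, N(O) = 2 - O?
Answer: 25515 - 25515*sqrt(6)/2 ≈ -5734.4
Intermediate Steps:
s = -5 (s = -8 + 3 = -5)
g(X) = -15 (g(X) = ((2 - 1*5)*(-5))*(-1) = ((2 - 5)*(-5))*(-1) = -3*(-5)*(-1) = 15*(-1) = -15)
f = 2 - sqrt(6) (f = 2 - sqrt(2 + 4) = 2 - sqrt(6) ≈ -0.44949)
U(h, H) = -35/3 + 35*sqrt(6)/6 (U(h, H) = 7*((2 - sqrt(6))*(-5))/6 = 7*(-10 + 5*sqrt(6))/6 = -35/3 + 35*sqrt(6)/6)
(27*U(-3, g(5)))*(-81) = (27*(-35/3 + 35*sqrt(6)/6))*(-81) = (-315 + 315*sqrt(6)/2)*(-81) = 25515 - 25515*sqrt(6)/2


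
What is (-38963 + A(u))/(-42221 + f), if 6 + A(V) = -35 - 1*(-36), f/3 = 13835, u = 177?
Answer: 9742/179 ≈ 54.425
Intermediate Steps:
f = 41505 (f = 3*13835 = 41505)
A(V) = -5 (A(V) = -6 + (-35 - 1*(-36)) = -6 + (-35 + 36) = -6 + 1 = -5)
(-38963 + A(u))/(-42221 + f) = (-38963 - 5)/(-42221 + 41505) = -38968/(-716) = -38968*(-1/716) = 9742/179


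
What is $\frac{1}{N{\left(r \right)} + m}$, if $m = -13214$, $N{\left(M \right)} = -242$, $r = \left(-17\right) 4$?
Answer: $- \frac{1}{13456} \approx -7.4316 \cdot 10^{-5}$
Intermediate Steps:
$r = -68$
$\frac{1}{N{\left(r \right)} + m} = \frac{1}{-242 - 13214} = \frac{1}{-13456} = - \frac{1}{13456}$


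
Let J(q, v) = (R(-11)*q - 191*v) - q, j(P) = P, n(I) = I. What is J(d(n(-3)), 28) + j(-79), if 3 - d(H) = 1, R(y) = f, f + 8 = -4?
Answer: -5453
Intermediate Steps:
f = -12 (f = -8 - 4 = -12)
R(y) = -12
d(H) = 2 (d(H) = 3 - 1*1 = 3 - 1 = 2)
J(q, v) = -191*v - 13*q (J(q, v) = (-12*q - 191*v) - q = (-191*v - 12*q) - q = -191*v - 13*q)
J(d(n(-3)), 28) + j(-79) = (-191*28 - 13*2) - 79 = (-5348 - 26) - 79 = -5374 - 79 = -5453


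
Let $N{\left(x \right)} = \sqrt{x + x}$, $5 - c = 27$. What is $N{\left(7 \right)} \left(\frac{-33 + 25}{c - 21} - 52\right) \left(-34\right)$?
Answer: $\frac{75752 \sqrt{14}}{43} \approx 6591.6$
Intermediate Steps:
$c = -22$ ($c = 5 - 27 = -22$)
$N{\left(x \right)} = \sqrt{2} \sqrt{x}$ ($N{\left(x \right)} = \sqrt{2 x} = \sqrt{2} \sqrt{x}$)
$N{\left(7 \right)} \left(\frac{-33 + 25}{c - 21} - 52\right) \left(-34\right) = \sqrt{2} \sqrt{7} \left(\frac{-33 + 25}{-22 - 21} - 52\right) \left(-34\right) = \sqrt{14} \left(- \frac{8}{-43} - 52\right) \left(-34\right) = \sqrt{14} \left(\left(-8\right) \left(- \frac{1}{43}\right) - 52\right) \left(-34\right) = \sqrt{14} \left(\frac{8}{43} - 52\right) \left(-34\right) = \sqrt{14} \left(- \frac{2228}{43}\right) \left(-34\right) = - \frac{2228 \sqrt{14}}{43} \left(-34\right) = \frac{75752 \sqrt{14}}{43}$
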